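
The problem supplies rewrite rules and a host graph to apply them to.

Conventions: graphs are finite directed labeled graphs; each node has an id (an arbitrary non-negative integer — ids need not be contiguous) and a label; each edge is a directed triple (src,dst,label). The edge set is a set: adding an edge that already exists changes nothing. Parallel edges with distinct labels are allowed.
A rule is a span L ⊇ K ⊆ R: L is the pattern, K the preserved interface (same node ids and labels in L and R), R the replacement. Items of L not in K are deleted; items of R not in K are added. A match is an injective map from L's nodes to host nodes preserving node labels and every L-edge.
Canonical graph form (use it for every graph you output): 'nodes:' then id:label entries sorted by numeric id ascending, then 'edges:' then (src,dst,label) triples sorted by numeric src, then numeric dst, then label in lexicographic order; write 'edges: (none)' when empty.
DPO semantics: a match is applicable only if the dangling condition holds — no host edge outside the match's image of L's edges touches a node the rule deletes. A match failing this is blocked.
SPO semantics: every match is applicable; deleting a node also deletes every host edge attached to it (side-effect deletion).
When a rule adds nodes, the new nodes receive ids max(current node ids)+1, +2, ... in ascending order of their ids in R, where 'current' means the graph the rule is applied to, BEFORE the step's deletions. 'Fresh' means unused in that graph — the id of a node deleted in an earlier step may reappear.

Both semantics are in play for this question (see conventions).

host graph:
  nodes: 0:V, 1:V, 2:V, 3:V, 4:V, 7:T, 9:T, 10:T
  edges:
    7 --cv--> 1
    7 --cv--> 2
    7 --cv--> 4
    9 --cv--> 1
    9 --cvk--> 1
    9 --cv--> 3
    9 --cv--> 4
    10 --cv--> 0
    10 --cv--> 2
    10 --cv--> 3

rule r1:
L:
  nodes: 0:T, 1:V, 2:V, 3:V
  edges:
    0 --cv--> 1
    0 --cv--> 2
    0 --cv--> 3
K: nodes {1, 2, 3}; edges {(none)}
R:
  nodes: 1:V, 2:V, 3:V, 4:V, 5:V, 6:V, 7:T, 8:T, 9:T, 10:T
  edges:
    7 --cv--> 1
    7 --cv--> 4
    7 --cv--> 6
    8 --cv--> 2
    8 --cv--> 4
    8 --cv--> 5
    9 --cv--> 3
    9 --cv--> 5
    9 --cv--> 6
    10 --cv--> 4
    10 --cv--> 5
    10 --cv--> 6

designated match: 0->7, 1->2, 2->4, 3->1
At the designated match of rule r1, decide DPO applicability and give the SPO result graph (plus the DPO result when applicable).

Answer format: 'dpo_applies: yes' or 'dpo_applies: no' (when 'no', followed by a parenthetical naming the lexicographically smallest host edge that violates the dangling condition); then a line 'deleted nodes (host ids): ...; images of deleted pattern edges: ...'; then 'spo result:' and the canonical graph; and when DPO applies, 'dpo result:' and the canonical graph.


dpo_applies: yes
deleted nodes (host ids): 7; images of deleted pattern edges: (7,1,cv); (7,2,cv); (7,4,cv)
spo result:
nodes: 0:V, 1:V, 2:V, 3:V, 4:V, 9:T, 10:T, 11:V, 12:V, 13:V, 14:T, 15:T, 16:T, 17:T
edges: (9,1,cv); (9,1,cvk); (9,3,cv); (9,4,cv); (10,0,cv); (10,2,cv); (10,3,cv); (14,2,cv); (14,11,cv); (14,13,cv); (15,4,cv); (15,11,cv); (15,12,cv); (16,1,cv); (16,12,cv); (16,13,cv); (17,11,cv); (17,12,cv); (17,13,cv)
dpo result:
nodes: 0:V, 1:V, 2:V, 3:V, 4:V, 9:T, 10:T, 11:V, 12:V, 13:V, 14:T, 15:T, 16:T, 17:T
edges: (9,1,cv); (9,1,cvk); (9,3,cv); (9,4,cv); (10,0,cv); (10,2,cv); (10,3,cv); (14,2,cv); (14,11,cv); (14,13,cv); (15,4,cv); (15,11,cv); (15,12,cv); (16,1,cv); (16,12,cv); (16,13,cv); (17,11,cv); (17,12,cv); (17,13,cv)


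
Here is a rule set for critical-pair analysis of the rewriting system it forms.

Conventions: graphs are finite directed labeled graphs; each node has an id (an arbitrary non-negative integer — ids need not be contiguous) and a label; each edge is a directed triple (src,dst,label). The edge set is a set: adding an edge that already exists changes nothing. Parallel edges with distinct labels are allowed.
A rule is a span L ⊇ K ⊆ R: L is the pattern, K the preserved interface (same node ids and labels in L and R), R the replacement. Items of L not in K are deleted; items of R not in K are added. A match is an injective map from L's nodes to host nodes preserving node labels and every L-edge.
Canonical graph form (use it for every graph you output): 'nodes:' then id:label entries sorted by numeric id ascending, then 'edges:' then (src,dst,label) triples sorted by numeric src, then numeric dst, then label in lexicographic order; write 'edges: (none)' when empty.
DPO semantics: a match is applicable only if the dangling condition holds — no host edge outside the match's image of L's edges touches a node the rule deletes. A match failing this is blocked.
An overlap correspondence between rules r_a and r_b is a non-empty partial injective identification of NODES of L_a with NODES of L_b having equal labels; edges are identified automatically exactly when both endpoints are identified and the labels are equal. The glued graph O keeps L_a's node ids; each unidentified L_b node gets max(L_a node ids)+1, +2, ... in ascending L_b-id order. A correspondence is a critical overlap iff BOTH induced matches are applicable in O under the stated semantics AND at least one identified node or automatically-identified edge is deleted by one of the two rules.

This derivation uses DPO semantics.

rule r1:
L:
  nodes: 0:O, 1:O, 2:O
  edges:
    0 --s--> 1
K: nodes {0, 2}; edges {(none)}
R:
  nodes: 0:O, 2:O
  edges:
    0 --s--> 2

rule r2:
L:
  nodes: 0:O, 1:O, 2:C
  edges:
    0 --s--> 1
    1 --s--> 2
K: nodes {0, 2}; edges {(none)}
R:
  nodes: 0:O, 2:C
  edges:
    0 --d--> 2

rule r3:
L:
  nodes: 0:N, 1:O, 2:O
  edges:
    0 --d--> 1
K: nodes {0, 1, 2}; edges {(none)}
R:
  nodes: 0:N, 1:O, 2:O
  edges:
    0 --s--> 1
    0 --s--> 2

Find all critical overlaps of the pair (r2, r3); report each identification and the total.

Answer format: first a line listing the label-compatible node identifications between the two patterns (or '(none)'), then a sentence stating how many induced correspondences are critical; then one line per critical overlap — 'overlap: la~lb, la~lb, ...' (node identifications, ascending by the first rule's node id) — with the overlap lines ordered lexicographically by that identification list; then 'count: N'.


label-compatible node identifications between L(r2) and L(r3): 0~1, 0~2, 1~1, 1~2
2 of the induced correspondences are critical overlaps of r2 and r3.
overlap: 0~1, 1~2
overlap: 1~2
count: 2


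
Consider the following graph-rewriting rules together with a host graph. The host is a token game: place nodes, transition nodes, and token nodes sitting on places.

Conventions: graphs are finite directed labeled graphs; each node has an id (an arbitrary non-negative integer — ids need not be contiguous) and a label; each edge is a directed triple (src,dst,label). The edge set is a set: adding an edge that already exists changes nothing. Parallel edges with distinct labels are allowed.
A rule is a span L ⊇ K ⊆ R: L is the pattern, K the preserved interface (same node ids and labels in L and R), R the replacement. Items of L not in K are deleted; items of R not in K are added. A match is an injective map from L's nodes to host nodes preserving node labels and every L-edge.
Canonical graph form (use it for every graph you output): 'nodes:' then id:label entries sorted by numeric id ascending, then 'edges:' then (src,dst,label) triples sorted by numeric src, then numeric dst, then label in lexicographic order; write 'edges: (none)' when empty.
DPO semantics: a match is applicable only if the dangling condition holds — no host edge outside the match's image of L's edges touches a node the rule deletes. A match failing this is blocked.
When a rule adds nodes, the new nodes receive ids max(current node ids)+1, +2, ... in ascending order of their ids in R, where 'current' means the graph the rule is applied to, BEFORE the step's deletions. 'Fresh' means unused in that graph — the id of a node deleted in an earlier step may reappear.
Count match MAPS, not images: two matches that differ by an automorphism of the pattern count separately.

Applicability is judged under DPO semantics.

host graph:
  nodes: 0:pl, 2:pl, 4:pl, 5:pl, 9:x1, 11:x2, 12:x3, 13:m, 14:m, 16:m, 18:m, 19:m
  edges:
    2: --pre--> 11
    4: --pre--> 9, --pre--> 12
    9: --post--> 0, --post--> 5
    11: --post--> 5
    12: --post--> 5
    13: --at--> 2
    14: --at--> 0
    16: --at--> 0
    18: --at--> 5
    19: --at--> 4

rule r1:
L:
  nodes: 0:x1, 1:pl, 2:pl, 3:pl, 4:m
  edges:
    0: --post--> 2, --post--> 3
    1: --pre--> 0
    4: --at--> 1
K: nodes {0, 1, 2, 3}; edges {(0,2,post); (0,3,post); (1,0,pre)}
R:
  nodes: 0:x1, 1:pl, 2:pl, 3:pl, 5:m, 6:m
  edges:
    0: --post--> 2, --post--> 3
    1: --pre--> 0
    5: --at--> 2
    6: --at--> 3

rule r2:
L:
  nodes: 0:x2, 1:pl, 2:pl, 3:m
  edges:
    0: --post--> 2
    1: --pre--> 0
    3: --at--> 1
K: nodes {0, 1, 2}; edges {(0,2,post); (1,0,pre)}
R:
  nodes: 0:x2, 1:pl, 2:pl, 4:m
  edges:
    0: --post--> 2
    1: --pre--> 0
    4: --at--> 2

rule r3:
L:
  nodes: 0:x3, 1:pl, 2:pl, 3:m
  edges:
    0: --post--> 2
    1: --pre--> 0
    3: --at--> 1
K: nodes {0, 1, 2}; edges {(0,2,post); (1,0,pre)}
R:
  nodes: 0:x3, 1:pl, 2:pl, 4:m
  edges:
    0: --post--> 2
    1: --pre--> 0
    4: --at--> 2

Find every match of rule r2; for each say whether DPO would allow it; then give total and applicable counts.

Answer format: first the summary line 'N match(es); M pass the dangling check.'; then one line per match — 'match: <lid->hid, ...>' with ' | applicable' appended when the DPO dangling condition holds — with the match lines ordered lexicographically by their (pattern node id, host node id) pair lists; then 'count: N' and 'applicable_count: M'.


1 match(es); 1 pass the dangling check.
match: 0->11, 1->2, 2->5, 3->13 | applicable
count: 1
applicable_count: 1


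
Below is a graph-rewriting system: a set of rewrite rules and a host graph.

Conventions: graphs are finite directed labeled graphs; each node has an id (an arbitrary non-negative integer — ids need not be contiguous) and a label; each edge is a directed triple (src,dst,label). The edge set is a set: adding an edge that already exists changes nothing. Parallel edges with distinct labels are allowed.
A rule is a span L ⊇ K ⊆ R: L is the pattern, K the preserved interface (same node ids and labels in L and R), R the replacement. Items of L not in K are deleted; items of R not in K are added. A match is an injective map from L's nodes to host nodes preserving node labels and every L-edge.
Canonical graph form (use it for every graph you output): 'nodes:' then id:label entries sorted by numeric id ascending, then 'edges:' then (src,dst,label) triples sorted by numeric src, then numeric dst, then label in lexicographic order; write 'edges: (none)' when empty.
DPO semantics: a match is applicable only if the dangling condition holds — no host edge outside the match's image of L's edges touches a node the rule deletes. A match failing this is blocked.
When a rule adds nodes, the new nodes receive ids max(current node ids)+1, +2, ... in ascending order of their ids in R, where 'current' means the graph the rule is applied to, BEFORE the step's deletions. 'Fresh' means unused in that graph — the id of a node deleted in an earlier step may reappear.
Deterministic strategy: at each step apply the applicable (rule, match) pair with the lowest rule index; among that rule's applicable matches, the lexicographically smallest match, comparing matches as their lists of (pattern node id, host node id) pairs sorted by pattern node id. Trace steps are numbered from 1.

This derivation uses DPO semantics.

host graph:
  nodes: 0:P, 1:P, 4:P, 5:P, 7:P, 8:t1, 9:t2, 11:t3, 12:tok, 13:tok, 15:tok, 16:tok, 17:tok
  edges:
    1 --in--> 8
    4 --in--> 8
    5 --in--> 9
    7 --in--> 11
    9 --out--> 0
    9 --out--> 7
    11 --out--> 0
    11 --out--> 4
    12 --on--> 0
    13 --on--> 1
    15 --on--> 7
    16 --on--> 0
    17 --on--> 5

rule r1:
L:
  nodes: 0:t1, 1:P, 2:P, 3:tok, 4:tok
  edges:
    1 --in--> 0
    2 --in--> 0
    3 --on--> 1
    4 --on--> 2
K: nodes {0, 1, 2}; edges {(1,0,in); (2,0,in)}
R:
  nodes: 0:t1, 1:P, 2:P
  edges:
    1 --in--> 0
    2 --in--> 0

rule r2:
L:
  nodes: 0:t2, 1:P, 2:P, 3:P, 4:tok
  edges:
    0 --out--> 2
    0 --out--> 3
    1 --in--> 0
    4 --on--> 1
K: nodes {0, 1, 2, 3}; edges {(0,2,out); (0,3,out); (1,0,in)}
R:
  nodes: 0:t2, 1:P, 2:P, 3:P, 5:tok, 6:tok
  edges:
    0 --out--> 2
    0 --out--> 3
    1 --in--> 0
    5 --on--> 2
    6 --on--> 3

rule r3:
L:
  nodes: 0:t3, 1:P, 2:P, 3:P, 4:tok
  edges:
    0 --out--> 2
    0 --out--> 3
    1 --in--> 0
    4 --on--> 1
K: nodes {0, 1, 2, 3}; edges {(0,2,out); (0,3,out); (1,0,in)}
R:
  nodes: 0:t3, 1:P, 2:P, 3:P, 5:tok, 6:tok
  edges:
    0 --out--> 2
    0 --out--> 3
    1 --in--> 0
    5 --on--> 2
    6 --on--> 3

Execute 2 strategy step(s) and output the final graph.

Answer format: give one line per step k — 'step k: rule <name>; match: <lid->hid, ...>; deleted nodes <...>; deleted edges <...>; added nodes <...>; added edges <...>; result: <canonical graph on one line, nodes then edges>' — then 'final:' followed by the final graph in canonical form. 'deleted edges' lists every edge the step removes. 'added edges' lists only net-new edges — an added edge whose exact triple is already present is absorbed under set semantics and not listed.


step 1: rule r2; match: 0->9, 1->5, 2->0, 3->7, 4->17; deleted nodes 17; deleted edges (17,5,on); added nodes 18, 19; added edges (18,0,on); (19,7,on); result: nodes: 0:P, 1:P, 4:P, 5:P, 7:P, 8:t1, 9:t2, 11:t3, 12:tok, 13:tok, 15:tok, 16:tok, 18:tok, 19:tok edges: (1,8,in); (4,8,in); (5,9,in); (7,11,in); (9,0,out); (9,7,out); (11,0,out); (11,4,out); (12,0,on); (13,1,on); (15,7,on); (16,0,on); (18,0,on); (19,7,on)
step 2: rule r3; match: 0->11, 1->7, 2->0, 3->4, 4->15; deleted nodes 15; deleted edges (15,7,on); added nodes 20, 21; added edges (20,0,on); (21,4,on); result: nodes: 0:P, 1:P, 4:P, 5:P, 7:P, 8:t1, 9:t2, 11:t3, 12:tok, 13:tok, 16:tok, 18:tok, 19:tok, 20:tok, 21:tok edges: (1,8,in); (4,8,in); (5,9,in); (7,11,in); (9,0,out); (9,7,out); (11,0,out); (11,4,out); (12,0,on); (13,1,on); (16,0,on); (18,0,on); (19,7,on); (20,0,on); (21,4,on)
final:
nodes: 0:P, 1:P, 4:P, 5:P, 7:P, 8:t1, 9:t2, 11:t3, 12:tok, 13:tok, 16:tok, 18:tok, 19:tok, 20:tok, 21:tok
edges: (1,8,in); (4,8,in); (5,9,in); (7,11,in); (9,0,out); (9,7,out); (11,0,out); (11,4,out); (12,0,on); (13,1,on); (16,0,on); (18,0,on); (19,7,on); (20,0,on); (21,4,on)


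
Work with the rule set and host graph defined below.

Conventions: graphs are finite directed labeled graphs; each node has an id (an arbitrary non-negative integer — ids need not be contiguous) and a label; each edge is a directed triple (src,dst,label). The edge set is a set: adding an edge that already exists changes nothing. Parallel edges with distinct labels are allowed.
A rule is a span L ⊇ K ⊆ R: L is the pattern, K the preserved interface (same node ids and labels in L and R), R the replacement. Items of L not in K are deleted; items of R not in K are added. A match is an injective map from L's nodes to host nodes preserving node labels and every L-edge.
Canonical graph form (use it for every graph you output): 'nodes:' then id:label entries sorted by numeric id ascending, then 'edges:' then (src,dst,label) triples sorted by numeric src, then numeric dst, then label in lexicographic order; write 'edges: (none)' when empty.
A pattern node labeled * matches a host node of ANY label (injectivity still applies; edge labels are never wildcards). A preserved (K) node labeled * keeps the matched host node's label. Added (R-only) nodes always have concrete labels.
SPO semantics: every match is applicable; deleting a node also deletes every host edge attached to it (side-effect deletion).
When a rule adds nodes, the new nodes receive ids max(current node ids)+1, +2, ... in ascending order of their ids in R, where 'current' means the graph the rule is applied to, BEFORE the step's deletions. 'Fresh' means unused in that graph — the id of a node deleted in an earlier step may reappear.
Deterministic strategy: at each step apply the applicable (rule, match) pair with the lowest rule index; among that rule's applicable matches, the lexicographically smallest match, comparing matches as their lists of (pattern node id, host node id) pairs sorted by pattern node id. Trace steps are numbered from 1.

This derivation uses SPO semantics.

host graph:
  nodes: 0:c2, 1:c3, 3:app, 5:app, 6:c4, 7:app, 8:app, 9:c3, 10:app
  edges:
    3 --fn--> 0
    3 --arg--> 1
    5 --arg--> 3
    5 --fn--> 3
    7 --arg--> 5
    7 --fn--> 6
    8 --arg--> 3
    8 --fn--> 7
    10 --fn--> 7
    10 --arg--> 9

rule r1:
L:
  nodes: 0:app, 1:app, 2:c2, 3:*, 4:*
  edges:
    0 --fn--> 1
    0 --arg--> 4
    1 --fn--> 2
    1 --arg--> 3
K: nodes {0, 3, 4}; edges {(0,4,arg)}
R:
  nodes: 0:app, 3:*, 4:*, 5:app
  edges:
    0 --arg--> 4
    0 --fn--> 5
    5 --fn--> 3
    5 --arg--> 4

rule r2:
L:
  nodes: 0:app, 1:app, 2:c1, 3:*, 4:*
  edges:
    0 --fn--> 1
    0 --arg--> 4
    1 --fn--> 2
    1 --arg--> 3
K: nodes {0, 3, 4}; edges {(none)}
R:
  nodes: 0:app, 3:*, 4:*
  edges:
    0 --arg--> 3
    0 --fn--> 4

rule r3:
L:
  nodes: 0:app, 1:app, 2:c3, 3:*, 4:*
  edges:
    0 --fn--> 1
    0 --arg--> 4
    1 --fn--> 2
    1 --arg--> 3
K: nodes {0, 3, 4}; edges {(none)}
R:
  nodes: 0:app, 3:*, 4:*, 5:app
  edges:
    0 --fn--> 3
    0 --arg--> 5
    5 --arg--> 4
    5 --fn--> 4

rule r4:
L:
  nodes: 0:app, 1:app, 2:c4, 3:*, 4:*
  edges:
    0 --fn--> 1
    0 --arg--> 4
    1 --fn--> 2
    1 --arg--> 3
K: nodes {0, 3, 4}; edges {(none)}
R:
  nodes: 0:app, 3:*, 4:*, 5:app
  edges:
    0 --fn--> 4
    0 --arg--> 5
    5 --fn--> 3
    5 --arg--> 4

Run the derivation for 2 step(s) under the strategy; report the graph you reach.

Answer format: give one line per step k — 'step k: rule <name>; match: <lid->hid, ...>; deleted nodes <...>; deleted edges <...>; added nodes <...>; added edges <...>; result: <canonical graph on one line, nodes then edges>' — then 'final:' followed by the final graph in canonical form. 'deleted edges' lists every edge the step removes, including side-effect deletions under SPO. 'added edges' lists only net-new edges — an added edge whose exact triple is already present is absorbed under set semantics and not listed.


step 1: rule r4; match: 0->8, 1->7, 2->6, 3->5, 4->3; deleted nodes 6, 7; deleted edges (7,5,arg); (7,6,fn); (8,3,arg); (8,7,fn); (10,7,fn); added nodes 11; added edges (8,3,fn); (8,11,arg); (11,3,arg); (11,5,fn); result: nodes: 0:c2, 1:c3, 3:app, 5:app, 8:app, 9:c3, 10:app, 11:app edges: (3,0,fn); (3,1,arg); (5,3,arg); (5,3,fn); (8,3,fn); (8,11,arg); (10,9,arg); (11,3,arg); (11,5,fn)
step 2: rule r1; match: 0->8, 1->3, 2->0, 3->1, 4->11; deleted nodes 0, 3; deleted edges (3,0,fn); (3,1,arg); (5,3,arg); (5,3,fn); (8,3,fn); (11,3,arg); added nodes 12; added edges (8,12,fn); (12,1,fn); (12,11,arg); result: nodes: 1:c3, 5:app, 8:app, 9:c3, 10:app, 11:app, 12:app edges: (8,11,arg); (8,12,fn); (10,9,arg); (11,5,fn); (12,1,fn); (12,11,arg)
final:
nodes: 1:c3, 5:app, 8:app, 9:c3, 10:app, 11:app, 12:app
edges: (8,11,arg); (8,12,fn); (10,9,arg); (11,5,fn); (12,1,fn); (12,11,arg)


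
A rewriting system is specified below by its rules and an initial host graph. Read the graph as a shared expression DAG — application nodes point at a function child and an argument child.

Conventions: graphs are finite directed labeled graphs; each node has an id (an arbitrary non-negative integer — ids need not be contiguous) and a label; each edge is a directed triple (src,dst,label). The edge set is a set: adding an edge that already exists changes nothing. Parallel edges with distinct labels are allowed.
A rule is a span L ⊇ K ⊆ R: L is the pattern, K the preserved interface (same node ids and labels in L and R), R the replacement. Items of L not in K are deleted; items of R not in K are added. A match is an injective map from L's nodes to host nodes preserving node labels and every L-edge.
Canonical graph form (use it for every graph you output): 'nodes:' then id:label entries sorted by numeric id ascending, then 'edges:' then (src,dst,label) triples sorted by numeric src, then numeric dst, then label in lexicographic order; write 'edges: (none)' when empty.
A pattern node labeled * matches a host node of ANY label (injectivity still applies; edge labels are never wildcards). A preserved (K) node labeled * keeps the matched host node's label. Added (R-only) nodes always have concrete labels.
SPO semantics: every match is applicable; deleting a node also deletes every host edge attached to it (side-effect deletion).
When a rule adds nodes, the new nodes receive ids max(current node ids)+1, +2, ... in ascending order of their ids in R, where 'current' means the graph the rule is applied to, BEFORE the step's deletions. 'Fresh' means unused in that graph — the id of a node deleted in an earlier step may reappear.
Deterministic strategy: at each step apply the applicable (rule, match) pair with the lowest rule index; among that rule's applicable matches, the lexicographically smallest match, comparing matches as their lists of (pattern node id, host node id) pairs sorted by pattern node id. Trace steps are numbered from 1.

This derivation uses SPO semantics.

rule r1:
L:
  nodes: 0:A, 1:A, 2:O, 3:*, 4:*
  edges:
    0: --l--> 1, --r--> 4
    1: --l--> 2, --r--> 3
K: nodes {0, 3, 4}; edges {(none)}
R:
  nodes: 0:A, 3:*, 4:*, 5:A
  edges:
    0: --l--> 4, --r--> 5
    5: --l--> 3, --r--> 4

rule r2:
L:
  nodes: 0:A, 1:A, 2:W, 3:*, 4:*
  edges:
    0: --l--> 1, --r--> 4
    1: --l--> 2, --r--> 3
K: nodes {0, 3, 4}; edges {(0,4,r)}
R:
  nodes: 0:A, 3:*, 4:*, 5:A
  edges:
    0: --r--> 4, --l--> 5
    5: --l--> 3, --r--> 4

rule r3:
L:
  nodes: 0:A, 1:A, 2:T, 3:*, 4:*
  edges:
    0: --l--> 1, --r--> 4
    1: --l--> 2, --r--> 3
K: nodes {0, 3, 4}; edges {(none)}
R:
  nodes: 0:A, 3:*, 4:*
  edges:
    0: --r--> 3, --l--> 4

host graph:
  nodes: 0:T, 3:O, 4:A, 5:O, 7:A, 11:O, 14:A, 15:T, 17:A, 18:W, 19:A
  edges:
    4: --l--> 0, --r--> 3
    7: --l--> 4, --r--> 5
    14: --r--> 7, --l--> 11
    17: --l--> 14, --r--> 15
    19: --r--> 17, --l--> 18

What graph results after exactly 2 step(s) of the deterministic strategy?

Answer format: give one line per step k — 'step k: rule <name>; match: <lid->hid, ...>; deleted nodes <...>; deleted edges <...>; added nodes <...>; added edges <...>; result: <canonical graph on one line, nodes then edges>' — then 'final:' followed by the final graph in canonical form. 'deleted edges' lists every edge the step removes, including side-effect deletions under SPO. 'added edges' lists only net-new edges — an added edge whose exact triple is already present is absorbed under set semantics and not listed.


step 1: rule r1; match: 0->17, 1->14, 2->11, 3->7, 4->15; deleted nodes 11, 14; deleted edges (14,7,r); (14,11,l); (17,14,l); (17,15,r); added nodes 20; added edges (17,15,l); (17,20,r); (20,7,l); (20,15,r); result: nodes: 0:T, 3:O, 4:A, 5:O, 7:A, 15:T, 17:A, 18:W, 19:A, 20:A edges: (4,0,l); (4,3,r); (7,4,l); (7,5,r); (17,15,l); (17,20,r); (19,17,r); (19,18,l); (20,7,l); (20,15,r)
step 2: rule r3; match: 0->7, 1->4, 2->0, 3->3, 4->5; deleted nodes 0, 4; deleted edges (4,0,l); (4,3,r); (7,4,l); (7,5,r); added nodes (none); added edges (7,3,r); (7,5,l); result: nodes: 3:O, 5:O, 7:A, 15:T, 17:A, 18:W, 19:A, 20:A edges: (7,3,r); (7,5,l); (17,15,l); (17,20,r); (19,17,r); (19,18,l); (20,7,l); (20,15,r)
final:
nodes: 3:O, 5:O, 7:A, 15:T, 17:A, 18:W, 19:A, 20:A
edges: (7,3,r); (7,5,l); (17,15,l); (17,20,r); (19,17,r); (19,18,l); (20,7,l); (20,15,r)


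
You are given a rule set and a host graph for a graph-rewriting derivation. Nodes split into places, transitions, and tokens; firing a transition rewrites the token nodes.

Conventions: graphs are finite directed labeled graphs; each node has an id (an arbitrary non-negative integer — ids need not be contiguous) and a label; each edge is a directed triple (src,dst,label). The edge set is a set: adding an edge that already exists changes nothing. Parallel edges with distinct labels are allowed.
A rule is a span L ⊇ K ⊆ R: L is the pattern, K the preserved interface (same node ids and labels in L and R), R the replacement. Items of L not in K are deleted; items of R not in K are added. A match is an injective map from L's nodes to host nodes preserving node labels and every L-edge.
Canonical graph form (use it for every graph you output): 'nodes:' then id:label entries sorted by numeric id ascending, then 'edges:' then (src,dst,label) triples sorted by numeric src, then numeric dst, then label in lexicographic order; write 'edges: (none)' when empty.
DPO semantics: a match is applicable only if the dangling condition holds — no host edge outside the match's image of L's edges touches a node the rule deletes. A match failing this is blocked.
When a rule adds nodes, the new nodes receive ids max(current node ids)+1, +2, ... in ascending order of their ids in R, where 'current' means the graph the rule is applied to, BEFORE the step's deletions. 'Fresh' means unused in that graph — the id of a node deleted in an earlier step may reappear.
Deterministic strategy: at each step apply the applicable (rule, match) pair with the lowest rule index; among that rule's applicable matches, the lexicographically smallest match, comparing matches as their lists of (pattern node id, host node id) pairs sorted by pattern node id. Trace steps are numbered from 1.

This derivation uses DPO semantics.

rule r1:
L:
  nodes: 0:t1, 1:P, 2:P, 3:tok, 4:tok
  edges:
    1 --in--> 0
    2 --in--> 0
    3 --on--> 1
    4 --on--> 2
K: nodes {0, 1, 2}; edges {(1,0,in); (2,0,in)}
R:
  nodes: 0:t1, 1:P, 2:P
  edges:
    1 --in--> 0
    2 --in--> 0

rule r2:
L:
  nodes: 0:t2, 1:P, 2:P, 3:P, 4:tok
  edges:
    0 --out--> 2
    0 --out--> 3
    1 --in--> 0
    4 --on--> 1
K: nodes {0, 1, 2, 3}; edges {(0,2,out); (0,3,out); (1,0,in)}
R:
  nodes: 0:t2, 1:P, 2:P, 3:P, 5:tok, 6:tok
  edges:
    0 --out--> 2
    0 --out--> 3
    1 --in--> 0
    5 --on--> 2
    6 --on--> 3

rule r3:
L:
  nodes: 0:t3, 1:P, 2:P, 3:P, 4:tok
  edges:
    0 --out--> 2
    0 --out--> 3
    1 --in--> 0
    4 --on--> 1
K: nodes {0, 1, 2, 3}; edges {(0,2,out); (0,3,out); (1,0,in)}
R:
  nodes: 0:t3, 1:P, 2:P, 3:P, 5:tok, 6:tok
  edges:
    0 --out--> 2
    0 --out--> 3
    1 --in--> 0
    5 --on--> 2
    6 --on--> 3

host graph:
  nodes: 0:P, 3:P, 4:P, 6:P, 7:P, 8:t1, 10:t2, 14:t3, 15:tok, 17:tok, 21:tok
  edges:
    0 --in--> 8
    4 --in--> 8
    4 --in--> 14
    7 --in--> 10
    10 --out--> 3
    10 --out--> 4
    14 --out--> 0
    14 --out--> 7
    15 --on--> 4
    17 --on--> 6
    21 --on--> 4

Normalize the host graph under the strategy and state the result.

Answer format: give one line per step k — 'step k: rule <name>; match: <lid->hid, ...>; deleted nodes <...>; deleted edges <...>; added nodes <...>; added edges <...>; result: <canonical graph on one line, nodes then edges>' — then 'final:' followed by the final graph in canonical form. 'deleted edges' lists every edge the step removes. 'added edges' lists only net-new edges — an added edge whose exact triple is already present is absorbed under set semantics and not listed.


step 1: rule r3; match: 0->14, 1->4, 2->0, 3->7, 4->15; deleted nodes 15; deleted edges (15,4,on); added nodes 22, 23; added edges (22,0,on); (23,7,on); result: nodes: 0:P, 3:P, 4:P, 6:P, 7:P, 8:t1, 10:t2, 14:t3, 17:tok, 21:tok, 22:tok, 23:tok edges: (0,8,in); (4,8,in); (4,14,in); (7,10,in); (10,3,out); (10,4,out); (14,0,out); (14,7,out); (17,6,on); (21,4,on); (22,0,on); (23,7,on)
step 2: rule r1; match: 0->8, 1->0, 2->4, 3->22, 4->21; deleted nodes 21, 22; deleted edges (21,4,on); (22,0,on); added nodes (none); added edges (none); result: nodes: 0:P, 3:P, 4:P, 6:P, 7:P, 8:t1, 10:t2, 14:t3, 17:tok, 23:tok edges: (0,8,in); (4,8,in); (4,14,in); (7,10,in); (10,3,out); (10,4,out); (14,0,out); (14,7,out); (17,6,on); (23,7,on)
step 3: rule r2; match: 0->10, 1->7, 2->3, 3->4, 4->23; deleted nodes 23; deleted edges (23,7,on); added nodes 24, 25; added edges (24,3,on); (25,4,on); result: nodes: 0:P, 3:P, 4:P, 6:P, 7:P, 8:t1, 10:t2, 14:t3, 17:tok, 24:tok, 25:tok edges: (0,8,in); (4,8,in); (4,14,in); (7,10,in); (10,3,out); (10,4,out); (14,0,out); (14,7,out); (17,6,on); (24,3,on); (25,4,on)
step 4: rule r3; match: 0->14, 1->4, 2->0, 3->7, 4->25; deleted nodes 25; deleted edges (25,4,on); added nodes 26, 27; added edges (26,0,on); (27,7,on); result: nodes: 0:P, 3:P, 4:P, 6:P, 7:P, 8:t1, 10:t2, 14:t3, 17:tok, 24:tok, 26:tok, 27:tok edges: (0,8,in); (4,8,in); (4,14,in); (7,10,in); (10,3,out); (10,4,out); (14,0,out); (14,7,out); (17,6,on); (24,3,on); (26,0,on); (27,7,on)
step 5: rule r2; match: 0->10, 1->7, 2->3, 3->4, 4->27; deleted nodes 27; deleted edges (27,7,on); added nodes 28, 29; added edges (28,3,on); (29,4,on); result: nodes: 0:P, 3:P, 4:P, 6:P, 7:P, 8:t1, 10:t2, 14:t3, 17:tok, 24:tok, 26:tok, 28:tok, 29:tok edges: (0,8,in); (4,8,in); (4,14,in); (7,10,in); (10,3,out); (10,4,out); (14,0,out); (14,7,out); (17,6,on); (24,3,on); (26,0,on); (28,3,on); (29,4,on)
step 6: rule r1; match: 0->8, 1->0, 2->4, 3->26, 4->29; deleted nodes 26, 29; deleted edges (26,0,on); (29,4,on); added nodes (none); added edges (none); result: nodes: 0:P, 3:P, 4:P, 6:P, 7:P, 8:t1, 10:t2, 14:t3, 17:tok, 24:tok, 28:tok edges: (0,8,in); (4,8,in); (4,14,in); (7,10,in); (10,3,out); (10,4,out); (14,0,out); (14,7,out); (17,6,on); (24,3,on); (28,3,on)
final:
nodes: 0:P, 3:P, 4:P, 6:P, 7:P, 8:t1, 10:t2, 14:t3, 17:tok, 24:tok, 28:tok
edges: (0,8,in); (4,8,in); (4,14,in); (7,10,in); (10,3,out); (10,4,out); (14,0,out); (14,7,out); (17,6,on); (24,3,on); (28,3,on)


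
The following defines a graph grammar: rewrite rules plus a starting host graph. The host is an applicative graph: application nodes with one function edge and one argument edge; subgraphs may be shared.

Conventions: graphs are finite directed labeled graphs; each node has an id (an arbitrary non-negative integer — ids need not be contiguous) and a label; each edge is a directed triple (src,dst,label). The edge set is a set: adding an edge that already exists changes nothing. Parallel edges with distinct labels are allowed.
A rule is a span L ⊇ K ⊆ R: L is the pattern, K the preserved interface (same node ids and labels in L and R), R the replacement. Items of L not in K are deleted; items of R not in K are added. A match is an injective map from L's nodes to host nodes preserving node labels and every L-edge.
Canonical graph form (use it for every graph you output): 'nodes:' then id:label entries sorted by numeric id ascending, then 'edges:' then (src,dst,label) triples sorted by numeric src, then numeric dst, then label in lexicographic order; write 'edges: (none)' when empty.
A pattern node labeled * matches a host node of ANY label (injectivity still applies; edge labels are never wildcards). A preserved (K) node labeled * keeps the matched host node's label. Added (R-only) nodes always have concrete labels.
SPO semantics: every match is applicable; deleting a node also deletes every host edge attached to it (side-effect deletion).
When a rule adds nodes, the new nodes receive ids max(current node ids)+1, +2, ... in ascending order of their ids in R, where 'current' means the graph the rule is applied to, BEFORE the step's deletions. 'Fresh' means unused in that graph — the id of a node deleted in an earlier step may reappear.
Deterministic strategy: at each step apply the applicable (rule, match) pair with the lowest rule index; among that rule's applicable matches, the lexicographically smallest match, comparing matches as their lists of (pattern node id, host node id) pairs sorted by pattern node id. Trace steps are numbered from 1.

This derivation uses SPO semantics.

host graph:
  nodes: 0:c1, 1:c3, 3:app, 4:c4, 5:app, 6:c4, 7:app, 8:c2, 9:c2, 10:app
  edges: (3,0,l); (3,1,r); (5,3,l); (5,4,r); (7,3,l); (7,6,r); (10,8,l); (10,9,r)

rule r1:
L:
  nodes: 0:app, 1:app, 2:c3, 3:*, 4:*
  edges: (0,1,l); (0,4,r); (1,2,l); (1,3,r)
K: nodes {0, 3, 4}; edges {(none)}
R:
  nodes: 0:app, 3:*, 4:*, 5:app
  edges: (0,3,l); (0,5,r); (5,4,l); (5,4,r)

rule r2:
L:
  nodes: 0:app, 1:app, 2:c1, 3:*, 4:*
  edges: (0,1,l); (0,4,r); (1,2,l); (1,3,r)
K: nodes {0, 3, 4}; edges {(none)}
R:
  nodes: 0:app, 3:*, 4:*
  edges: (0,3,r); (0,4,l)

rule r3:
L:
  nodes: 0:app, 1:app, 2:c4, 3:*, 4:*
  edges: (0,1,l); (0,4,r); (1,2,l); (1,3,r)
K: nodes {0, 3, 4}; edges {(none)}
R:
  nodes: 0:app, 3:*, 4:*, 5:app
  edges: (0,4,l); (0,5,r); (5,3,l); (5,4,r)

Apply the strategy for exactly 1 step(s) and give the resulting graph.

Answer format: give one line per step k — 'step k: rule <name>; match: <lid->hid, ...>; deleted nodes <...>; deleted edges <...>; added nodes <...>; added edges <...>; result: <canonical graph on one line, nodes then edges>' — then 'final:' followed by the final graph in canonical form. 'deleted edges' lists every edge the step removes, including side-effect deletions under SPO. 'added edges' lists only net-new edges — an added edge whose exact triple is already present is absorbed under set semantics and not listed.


step 1: rule r2; match: 0->5, 1->3, 2->0, 3->1, 4->4; deleted nodes 0, 3; deleted edges (3,0,l); (3,1,r); (5,3,l); (5,4,r); (7,3,l); added nodes (none); added edges (5,1,r); (5,4,l); result: nodes: 1:c3, 4:c4, 5:app, 6:c4, 7:app, 8:c2, 9:c2, 10:app edges: (5,1,r); (5,4,l); (7,6,r); (10,8,l); (10,9,r)
final:
nodes: 1:c3, 4:c4, 5:app, 6:c4, 7:app, 8:c2, 9:c2, 10:app
edges: (5,1,r); (5,4,l); (7,6,r); (10,8,l); (10,9,r)


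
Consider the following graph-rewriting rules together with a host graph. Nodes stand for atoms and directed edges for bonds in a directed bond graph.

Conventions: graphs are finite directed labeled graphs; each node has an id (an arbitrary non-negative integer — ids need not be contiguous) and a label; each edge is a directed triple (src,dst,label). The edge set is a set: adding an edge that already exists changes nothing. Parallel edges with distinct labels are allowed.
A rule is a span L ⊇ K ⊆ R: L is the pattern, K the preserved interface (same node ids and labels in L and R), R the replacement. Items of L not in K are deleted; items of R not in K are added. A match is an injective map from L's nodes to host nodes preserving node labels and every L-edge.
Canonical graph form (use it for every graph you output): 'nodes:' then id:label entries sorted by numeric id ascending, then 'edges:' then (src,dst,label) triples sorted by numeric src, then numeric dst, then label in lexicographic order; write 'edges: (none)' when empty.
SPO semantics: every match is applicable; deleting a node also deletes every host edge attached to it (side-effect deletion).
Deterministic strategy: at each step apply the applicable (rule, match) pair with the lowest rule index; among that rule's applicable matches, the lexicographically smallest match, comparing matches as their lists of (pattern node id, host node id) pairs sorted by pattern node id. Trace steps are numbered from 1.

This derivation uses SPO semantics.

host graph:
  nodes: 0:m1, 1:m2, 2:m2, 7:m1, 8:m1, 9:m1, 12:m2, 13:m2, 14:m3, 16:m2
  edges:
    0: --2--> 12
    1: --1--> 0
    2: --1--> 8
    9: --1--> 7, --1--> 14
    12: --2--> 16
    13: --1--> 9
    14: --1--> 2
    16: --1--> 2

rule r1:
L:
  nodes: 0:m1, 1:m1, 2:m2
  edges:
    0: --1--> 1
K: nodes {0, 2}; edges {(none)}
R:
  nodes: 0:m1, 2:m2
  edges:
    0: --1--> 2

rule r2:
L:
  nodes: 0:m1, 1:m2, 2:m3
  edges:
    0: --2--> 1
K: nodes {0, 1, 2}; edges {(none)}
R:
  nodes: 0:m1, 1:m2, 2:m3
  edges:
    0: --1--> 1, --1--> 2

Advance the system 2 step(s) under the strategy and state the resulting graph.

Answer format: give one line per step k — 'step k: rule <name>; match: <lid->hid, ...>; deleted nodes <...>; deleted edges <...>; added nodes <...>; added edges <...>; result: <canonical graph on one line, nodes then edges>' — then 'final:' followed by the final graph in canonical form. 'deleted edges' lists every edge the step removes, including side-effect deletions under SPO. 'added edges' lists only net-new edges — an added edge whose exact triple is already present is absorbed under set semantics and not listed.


step 1: rule r1; match: 0->9, 1->7, 2->1; deleted nodes 7; deleted edges (9,7,1); added nodes (none); added edges (9,1,1); result: nodes: 0:m1, 1:m2, 2:m2, 8:m1, 9:m1, 12:m2, 13:m2, 14:m3, 16:m2 edges: (0,12,2); (1,0,1); (2,8,1); (9,1,1); (9,14,1); (12,16,2); (13,9,1); (14,2,1); (16,2,1)
step 2: rule r2; match: 0->0, 1->12, 2->14; deleted nodes (none); deleted edges (0,12,2); added nodes (none); added edges (0,12,1); (0,14,1); result: nodes: 0:m1, 1:m2, 2:m2, 8:m1, 9:m1, 12:m2, 13:m2, 14:m3, 16:m2 edges: (0,12,1); (0,14,1); (1,0,1); (2,8,1); (9,1,1); (9,14,1); (12,16,2); (13,9,1); (14,2,1); (16,2,1)
final:
nodes: 0:m1, 1:m2, 2:m2, 8:m1, 9:m1, 12:m2, 13:m2, 14:m3, 16:m2
edges: (0,12,1); (0,14,1); (1,0,1); (2,8,1); (9,1,1); (9,14,1); (12,16,2); (13,9,1); (14,2,1); (16,2,1)


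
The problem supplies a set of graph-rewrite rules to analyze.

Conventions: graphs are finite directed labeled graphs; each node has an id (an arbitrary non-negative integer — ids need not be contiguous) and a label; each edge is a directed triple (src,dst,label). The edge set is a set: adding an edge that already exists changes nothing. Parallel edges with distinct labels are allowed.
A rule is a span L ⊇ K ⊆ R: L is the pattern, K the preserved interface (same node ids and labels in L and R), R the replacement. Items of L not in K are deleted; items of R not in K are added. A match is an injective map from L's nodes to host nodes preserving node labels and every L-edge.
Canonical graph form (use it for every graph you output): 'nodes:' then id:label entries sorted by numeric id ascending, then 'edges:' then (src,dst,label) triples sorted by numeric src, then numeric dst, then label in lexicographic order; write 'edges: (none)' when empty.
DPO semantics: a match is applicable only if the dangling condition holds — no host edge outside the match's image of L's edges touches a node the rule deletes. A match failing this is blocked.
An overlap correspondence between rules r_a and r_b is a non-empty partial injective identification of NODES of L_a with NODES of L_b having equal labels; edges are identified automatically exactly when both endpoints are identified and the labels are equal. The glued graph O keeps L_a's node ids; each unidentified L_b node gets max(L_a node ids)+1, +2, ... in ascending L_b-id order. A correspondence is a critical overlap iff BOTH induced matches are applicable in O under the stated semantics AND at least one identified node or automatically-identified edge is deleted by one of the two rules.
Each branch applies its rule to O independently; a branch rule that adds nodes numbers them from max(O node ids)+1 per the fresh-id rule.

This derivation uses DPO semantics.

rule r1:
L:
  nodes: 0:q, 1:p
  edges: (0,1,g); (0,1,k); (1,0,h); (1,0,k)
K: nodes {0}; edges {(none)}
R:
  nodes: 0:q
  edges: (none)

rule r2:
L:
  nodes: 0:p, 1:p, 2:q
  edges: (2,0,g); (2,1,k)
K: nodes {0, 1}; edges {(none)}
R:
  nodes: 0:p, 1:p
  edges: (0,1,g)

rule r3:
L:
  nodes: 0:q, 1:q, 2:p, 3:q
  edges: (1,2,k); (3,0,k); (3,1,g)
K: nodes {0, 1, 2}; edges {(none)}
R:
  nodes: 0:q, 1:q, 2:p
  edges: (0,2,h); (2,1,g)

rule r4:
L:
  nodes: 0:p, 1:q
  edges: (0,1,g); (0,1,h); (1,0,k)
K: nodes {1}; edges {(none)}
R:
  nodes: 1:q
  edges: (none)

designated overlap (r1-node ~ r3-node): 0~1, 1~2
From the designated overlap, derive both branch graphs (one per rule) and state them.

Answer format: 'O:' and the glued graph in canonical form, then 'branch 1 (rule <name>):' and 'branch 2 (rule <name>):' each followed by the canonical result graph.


O:
nodes: 0:q, 1:p, 2:q, 3:q
edges: (0,1,g); (0,1,k); (1,0,h); (1,0,k); (3,0,g); (3,2,k)
branch 1 (rule r1):
nodes: 0:q, 2:q, 3:q
edges: (3,0,g); (3,2,k)
branch 2 (rule r3):
nodes: 0:q, 1:p, 2:q
edges: (0,1,g); (1,0,g); (1,0,h); (1,0,k); (2,1,h)


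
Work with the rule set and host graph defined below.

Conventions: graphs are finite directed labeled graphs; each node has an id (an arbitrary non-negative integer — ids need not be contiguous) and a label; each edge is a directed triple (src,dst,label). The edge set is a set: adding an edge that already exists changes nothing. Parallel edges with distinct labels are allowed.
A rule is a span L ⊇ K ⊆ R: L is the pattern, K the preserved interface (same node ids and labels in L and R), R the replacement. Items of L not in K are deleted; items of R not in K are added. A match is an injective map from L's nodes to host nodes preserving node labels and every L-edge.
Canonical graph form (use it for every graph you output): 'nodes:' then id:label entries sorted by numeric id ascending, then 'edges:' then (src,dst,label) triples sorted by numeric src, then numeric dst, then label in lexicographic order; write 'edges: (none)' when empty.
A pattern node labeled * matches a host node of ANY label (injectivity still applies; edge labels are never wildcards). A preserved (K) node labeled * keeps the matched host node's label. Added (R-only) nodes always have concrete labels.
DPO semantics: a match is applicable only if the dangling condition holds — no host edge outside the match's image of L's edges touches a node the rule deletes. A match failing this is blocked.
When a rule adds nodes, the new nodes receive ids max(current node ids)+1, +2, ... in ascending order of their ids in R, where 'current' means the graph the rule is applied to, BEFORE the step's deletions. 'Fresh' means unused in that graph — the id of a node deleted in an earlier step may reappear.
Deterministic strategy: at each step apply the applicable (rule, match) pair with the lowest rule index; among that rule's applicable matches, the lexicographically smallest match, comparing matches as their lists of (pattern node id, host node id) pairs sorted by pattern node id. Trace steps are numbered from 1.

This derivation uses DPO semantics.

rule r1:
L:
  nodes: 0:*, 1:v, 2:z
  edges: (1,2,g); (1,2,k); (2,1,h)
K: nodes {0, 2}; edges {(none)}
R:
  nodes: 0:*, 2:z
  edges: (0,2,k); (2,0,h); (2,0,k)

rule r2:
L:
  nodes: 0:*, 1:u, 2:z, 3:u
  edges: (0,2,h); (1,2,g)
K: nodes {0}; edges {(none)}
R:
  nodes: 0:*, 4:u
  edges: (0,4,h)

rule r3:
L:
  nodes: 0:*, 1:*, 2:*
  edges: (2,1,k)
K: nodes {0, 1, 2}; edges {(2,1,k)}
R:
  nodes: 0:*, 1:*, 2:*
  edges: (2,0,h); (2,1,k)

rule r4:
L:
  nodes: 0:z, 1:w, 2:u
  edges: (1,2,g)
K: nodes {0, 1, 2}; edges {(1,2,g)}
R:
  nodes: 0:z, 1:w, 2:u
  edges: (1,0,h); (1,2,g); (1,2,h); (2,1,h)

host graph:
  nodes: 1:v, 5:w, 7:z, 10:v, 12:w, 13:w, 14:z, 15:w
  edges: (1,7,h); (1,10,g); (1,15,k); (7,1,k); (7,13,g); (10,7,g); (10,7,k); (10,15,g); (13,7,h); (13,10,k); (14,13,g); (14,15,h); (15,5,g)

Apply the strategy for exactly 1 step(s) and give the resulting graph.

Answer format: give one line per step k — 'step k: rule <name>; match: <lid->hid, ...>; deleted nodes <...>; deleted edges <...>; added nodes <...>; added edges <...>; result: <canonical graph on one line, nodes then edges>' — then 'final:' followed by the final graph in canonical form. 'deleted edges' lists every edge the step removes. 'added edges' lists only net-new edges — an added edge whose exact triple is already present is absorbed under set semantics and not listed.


step 1: rule r3; match: 0->1, 1->7, 2->10; deleted nodes (none); deleted edges (none); added nodes (none); added edges (10,1,h); result: nodes: 1:v, 5:w, 7:z, 10:v, 12:w, 13:w, 14:z, 15:w edges: (1,7,h); (1,10,g); (1,15,k); (7,1,k); (7,13,g); (10,1,h); (10,7,g); (10,7,k); (10,15,g); (13,7,h); (13,10,k); (14,13,g); (14,15,h); (15,5,g)
final:
nodes: 1:v, 5:w, 7:z, 10:v, 12:w, 13:w, 14:z, 15:w
edges: (1,7,h); (1,10,g); (1,15,k); (7,1,k); (7,13,g); (10,1,h); (10,7,g); (10,7,k); (10,15,g); (13,7,h); (13,10,k); (14,13,g); (14,15,h); (15,5,g)
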